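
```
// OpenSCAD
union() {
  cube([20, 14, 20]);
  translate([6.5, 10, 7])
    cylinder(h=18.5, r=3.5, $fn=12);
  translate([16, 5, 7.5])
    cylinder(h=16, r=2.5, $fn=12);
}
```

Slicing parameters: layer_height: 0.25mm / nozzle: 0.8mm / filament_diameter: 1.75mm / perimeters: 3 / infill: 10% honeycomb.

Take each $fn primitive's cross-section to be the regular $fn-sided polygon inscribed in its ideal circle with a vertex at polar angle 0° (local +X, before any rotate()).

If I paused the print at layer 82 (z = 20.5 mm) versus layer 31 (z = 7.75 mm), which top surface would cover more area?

layer 31 (z = 7.75 mm)

Layer 82 (z = 20.5): the cube is absent (z outside [0, 20]); the cylinder at (6.5, 10): section is a regular 12-gon, circumradius r=3.5 (area = (12/2)·3.500²·sin(360°/12) = 36.75 mm²); the r=2.5 cylinder at (16, 5) gives a regular 12-gon of circumradius 2.5 (constant along its height) (area = (12/2)·2.500²·sin(360°/12) = 18.75 mm²); Combining (union): the 2 present regions are separate (no shared area or edge), so areas and boundary lengths simply add and each stays a separate island — area = 55.50 mm². So its area = 55.50 mm². Layer 31 (z = 7.75): the 20×14 cube contributes its full rectangle (area 280.00 mm²); the r=3.5 cylinder at (6.5, 10) contributes a regular 12-gon of circumradius 3.5 (area = (12/2)·3.500²·sin(360°/12) = 36.75 mm²); the r=2.5 cylinder at (16, 5) gives a regular 12-gon of circumradius 2.5 (constant along its height) (area = (12/2)·2.500²·sin(360°/12) = 18.75 mm²); Taking the union: the regions partially overlap — summed areas 335.50 mm² minus the doubly-counted overlap 55.50 mm² gives 280.00 mm² — area = 280.00 mm². So its area = 280.00 mm². Layer 31 is larger (280.00 vs 55.50 mm²).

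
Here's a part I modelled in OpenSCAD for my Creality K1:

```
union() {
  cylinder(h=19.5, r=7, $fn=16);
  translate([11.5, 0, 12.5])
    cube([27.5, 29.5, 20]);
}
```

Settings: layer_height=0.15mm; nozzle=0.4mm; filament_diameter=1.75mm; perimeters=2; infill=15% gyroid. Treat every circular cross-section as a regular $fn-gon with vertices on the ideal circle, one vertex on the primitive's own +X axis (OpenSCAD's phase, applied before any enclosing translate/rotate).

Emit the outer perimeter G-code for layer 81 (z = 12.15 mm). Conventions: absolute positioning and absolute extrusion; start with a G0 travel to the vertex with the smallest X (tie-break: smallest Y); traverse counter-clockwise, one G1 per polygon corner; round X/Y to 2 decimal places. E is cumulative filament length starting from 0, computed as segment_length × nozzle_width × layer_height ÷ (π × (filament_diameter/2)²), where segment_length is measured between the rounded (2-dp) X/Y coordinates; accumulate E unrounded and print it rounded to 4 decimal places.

At z = 12.15 mm: the cylinder: section is a regular 16-gon, circumradius r=7; the cube at (11.5, 0) is absent (z outside [12.5, 32.5]); Combining (union): only the r=7 cylinder is present, so the union is just that shape — 1 connected region. The outline is a single polygon with 16 vertices. Extrusion per mm of travel: 0.4 × 0.15 / (π × 0.875²) = 0.024945. Accumulating E over each segment gives final E = 1.0904.

G0 X-7.00 Y0.00 Z12.15
G1 X-6.47 Y-2.68 E0.0681
G1 X-4.95 Y-4.95 E0.1363
G1 X-2.68 Y-6.47 E0.2044
G1 X0.00 Y-7.00 E0.2726
G1 X2.68 Y-6.47 E0.3407
G1 X4.95 Y-4.95 E0.4089
G1 X6.47 Y-2.68 E0.4770
G1 X7.00 Y0.00 E0.5452
G1 X6.47 Y2.68 E0.6133
G1 X4.95 Y4.95 E0.6815
G1 X2.68 Y6.47 E0.7496
G1 X0.00 Y7.00 E0.8178
G1 X-2.68 Y6.47 E0.8859
G1 X-4.95 Y4.95 E0.9541
G1 X-6.47 Y2.68 E1.0222
G1 X-7.00 Y0.00 E1.0904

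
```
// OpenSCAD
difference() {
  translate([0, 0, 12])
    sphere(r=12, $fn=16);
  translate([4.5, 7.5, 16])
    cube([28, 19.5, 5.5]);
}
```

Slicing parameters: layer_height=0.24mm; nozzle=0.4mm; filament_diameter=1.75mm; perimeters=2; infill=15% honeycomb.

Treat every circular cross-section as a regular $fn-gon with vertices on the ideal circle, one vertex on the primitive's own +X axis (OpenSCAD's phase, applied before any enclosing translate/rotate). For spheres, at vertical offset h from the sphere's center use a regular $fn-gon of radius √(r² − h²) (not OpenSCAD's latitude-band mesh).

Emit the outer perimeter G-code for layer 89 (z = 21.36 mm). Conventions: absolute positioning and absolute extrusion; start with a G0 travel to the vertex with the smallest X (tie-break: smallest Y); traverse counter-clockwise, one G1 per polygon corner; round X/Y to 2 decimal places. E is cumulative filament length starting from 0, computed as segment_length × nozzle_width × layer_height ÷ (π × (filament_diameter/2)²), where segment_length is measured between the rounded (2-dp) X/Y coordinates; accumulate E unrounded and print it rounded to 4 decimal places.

G0 X-7.51 Y0.00 Z21.36
G1 X-6.94 Y-2.87 E0.1168
G1 X-5.31 Y-5.31 E0.2339
G1 X-2.87 Y-6.94 E0.3510
G1 X0.00 Y-7.51 E0.4678
G1 X2.87 Y-6.94 E0.5846
G1 X5.31 Y-5.31 E0.7017
G1 X6.94 Y-2.87 E0.8188
G1 X7.51 Y0.00 E0.9356
G1 X6.94 Y2.87 E1.0524
G1 X5.31 Y5.31 E1.1695
G1 X2.87 Y6.94 E1.2866
G1 X0.00 Y7.51 E1.4034
G1 X-2.87 Y6.94 E1.5202
G1 X-5.31 Y5.31 E1.6373
G1 X-6.94 Y2.87 E1.7544
G1 X-7.51 Y0.00 E1.8712

At z = 21.36 mm: the r=12 sphere contributes a regular 16-gon of circumradius √(12²−9.36²) = 7.509; the cube at (4.5, 7.5) (footprint 28×19.5) is included at this height; Subtracting the remaining from the first: starting from the r=12 sphere, the 28×19.5 cube at (4.5, 7.5) misses the remaining region (no effect) — 1 connected region. The outline is a single polygon with 16 vertices. Extrusion per mm of travel: 0.4 × 0.24 / (π × 0.875²) = 0.039912. Accumulating E over each segment gives final E = 1.8712.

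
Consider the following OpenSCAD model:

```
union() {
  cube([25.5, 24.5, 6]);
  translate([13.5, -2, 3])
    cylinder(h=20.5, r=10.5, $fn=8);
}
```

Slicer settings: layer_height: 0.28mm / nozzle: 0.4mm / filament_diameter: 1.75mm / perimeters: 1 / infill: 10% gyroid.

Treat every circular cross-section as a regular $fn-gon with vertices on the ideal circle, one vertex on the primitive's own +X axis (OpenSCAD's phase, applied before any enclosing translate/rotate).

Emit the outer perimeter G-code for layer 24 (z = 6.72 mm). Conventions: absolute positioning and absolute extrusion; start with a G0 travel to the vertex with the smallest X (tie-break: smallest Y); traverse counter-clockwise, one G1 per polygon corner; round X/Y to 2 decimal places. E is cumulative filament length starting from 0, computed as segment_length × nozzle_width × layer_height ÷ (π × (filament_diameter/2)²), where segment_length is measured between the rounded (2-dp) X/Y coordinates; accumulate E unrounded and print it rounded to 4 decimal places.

At z = 6.72 mm: the cube is not intersected at this z (z outside [0, 6]); the r=10.5 cylinder at (13.5, -2) gives a regular 8-gon of circumradius 10.5 (constant along its height); Merging all regions: only the r=10.5 cylinder at (13.5, -2) is present, so the union is just that shape — 1 connected region. The outline is a single polygon with 8 vertices. Extrusion per mm of travel: 0.4 × 0.28 / (π × 0.875²) = 0.046564. Accumulating E over each segment gives final E = 2.9927.

G0 X3.00 Y-2.00 Z6.72
G1 X6.08 Y-9.42 E0.3741
G1 X13.50 Y-12.50 E0.7482
G1 X20.92 Y-9.42 E1.1223
G1 X24.00 Y-2.00 E1.4964
G1 X20.92 Y5.42 E1.8704
G1 X13.50 Y8.50 E2.2445
G1 X6.08 Y5.42 E2.6186
G1 X3.00 Y-2.00 E2.9927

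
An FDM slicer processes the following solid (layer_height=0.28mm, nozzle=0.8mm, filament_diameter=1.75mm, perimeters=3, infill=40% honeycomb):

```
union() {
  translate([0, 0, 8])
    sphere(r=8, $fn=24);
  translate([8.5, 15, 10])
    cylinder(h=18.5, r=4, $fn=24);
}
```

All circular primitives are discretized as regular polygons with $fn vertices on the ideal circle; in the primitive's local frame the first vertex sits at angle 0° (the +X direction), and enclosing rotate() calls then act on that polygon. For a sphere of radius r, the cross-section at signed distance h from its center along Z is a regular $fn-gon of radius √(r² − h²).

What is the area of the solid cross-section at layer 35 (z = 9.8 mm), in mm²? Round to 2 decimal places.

188.71 mm²

At z = 9.8 mm: the sphere: section is a regular 24-gon, circumradius = √(r²−h²) = √(8²−1.8²) = 7.795 (area = (24/2)·7.795²·sin(360°/24) = 188.71 mm²); the cylinder at (8.5, 15) does not reach this height (z outside [10, 28.5]); Merging all regions: only the r=8 sphere is present, so the union is just that shape — area = 188.71 mm². Overall, the cross-section is a single solid region. Net area = 188.71 mm².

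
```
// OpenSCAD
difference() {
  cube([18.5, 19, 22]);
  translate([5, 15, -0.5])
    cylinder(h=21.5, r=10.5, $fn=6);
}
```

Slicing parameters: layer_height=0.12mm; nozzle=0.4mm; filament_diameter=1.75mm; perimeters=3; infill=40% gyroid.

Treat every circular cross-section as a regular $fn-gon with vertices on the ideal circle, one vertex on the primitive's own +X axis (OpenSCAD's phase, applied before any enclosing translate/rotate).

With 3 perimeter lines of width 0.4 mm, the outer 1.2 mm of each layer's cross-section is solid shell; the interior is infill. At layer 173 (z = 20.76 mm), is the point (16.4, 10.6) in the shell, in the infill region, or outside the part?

At z = 20.76 mm: the cube is present — its section is the full 18.5×19 rectangle; the cylinder at (5, 15): section is a regular 6-gon, circumradius r=10.5; Subtracting the remaining from the first: starting from the 18.5×19 cube, the r=10.5 cylinder at (5, 15) partially overlaps it — only the 174.46 mm² overlap (of its 286.44 mm²) is removed, clipping the outline — 1 connected region. Overall, the cross-section is a single solid region. The nearest boundary edge runs (18.50, 19.00)→(18.50, 0.00); distance from the point to it = 2.10 mm. The point is inside the cross-section and 2.10 mm from the nearest boundary — more than the 1.2 mm shell width (3 × 0.4), so it's in the infill interior.

infill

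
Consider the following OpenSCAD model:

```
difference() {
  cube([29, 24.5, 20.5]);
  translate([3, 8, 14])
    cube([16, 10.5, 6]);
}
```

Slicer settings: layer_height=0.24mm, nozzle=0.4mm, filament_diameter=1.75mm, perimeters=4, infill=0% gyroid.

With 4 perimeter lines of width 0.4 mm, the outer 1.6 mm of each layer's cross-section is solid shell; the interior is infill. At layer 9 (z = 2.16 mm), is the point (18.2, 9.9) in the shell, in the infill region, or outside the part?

At z = 2.16 mm: the cube (footprint 29×24.5) is included at this height; the cube at (3, 8) does not reach this height (z outside [14, 20]); Subtracting the remaining from the first: none of the subtracted shapes is present at this height, so the 29×24.5 cube is unchanged — 1 connected region. Overall, the cross-section is a single solid region. The nearest boundary edge runs (0.00, 0.00)→(29.00, 0.00); distance from the point to it = 9.90 mm. The point is inside the cross-section and 9.90 mm from the nearest boundary — more than the 1.6 mm shell width (4 × 0.4), so it's in the infill interior.

infill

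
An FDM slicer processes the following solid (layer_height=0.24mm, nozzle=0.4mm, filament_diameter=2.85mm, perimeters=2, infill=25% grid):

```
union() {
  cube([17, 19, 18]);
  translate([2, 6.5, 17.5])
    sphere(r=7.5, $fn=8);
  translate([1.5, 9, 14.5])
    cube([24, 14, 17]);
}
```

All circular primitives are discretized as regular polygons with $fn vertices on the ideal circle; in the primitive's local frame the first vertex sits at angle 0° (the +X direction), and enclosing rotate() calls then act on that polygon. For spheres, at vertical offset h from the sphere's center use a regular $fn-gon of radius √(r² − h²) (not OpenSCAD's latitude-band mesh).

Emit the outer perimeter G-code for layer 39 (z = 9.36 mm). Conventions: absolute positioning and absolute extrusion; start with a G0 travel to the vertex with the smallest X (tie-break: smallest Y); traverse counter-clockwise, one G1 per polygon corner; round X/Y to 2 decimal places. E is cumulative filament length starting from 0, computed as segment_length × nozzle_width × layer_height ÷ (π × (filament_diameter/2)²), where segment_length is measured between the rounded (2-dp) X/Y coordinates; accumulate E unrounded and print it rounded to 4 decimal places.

At z = 9.36 mm: the cube (footprint 17×19) is included at this height; the sphere at (2, 6.5) is absent (|z−center|=8.140 > r=7.5); the cube at (1.5, 9) is not intersected at this z (z outside [14.5, 31.5]); Taking the union: only the 17×19 cube is present, so the union is just that shape — 1 connected region. The outline is a single polygon with 4 vertices. Extrusion per mm of travel: 0.4 × 0.24 / (π × 1.425²) = 0.015048. Accumulating E over each segment gives final E = 1.0835.

G0 X0.00 Y0.00 Z9.36
G1 X17.00 Y0.00 E0.2558
G1 X17.00 Y19.00 E0.5417
G1 X0.00 Y19.00 E0.7976
G1 X0.00 Y0.00 E1.0835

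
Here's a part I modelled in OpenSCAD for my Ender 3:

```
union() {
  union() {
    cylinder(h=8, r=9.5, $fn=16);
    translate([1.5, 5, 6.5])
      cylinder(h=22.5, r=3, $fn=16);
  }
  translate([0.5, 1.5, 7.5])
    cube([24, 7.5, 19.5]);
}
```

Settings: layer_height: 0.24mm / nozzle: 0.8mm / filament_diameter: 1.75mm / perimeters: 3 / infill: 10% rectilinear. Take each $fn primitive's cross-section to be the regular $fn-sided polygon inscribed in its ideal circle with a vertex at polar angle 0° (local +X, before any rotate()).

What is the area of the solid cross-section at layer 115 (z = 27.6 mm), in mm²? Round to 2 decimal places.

27.55 mm²

At z = 27.6 mm: the cylinder is absent (z outside [0, 8]); the cylinder at (1.5, 5): section is a regular 16-gon, circumradius r=3 (area = (16/2)·3.000²·sin(360°/16) = 27.55 mm²); Merging all regions: only the r=3 cylinder at (1.5, 5) is present, so the union is just that shape — area = 27.55 mm²; the cube at (0.5, 1.5) does not reach this height (z outside [7.5, 27]); Taking the union: only the result so far is present, so the union is just that shape — area = 27.55 mm². Overall, the cross-section is a single solid region. Net area = 27.55 mm².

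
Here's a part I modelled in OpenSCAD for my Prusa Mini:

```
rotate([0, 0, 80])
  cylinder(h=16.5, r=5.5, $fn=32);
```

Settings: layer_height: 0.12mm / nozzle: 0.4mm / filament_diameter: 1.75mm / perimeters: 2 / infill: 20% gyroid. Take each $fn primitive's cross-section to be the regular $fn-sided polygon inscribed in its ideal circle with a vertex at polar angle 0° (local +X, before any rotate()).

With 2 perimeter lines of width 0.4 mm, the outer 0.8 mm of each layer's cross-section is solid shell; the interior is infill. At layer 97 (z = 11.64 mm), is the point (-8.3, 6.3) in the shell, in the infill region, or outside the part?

outside

At z = 11.64 mm: the cylinder: section is a regular 32-gon, circumradius r=5.5; (whole slice rotated 80° about Z — lengths, areas and connectivity unchanged). Overall, the cross-section is a single solid region. Undo the 80° rotation: the query point maps to (4.763, 9.268) in the un-rotated model frame. The nearest boundary edge runs (3.06, 4.57)→(2.10, 5.08); distance from the point to it = 4.95 mm. The point is not inside any of the regions above, so it lies outside the cross-section (4.95 mm from the nearest boundary).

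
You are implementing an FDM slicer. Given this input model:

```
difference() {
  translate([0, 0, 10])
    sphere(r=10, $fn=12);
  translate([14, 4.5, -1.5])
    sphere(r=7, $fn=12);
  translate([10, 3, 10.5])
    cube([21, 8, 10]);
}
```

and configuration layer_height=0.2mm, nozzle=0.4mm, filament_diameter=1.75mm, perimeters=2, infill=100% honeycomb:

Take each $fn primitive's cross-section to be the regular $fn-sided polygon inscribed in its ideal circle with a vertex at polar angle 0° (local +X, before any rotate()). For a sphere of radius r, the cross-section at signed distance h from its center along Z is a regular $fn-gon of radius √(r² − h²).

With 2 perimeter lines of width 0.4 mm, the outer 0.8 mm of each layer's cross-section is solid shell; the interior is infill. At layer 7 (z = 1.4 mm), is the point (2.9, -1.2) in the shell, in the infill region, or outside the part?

infill

At z = 1.4 mm: the r=10 sphere slices to a regular 12-gon of circumradius 5.103 (√(r²−h²) with h=8.6 from center); the sphere at (14, 4.5): section is a regular 12-gon, circumradius = √(r²−h²) = √(7²−2.9²) = 6.371; the cube at (10, 3) is absent (z outside [10.5, 20.5]); Subtracting the remaining from the first: starting from the r=10 sphere, the r=7 sphere at (14, 4.5) misses the remaining region (no effect) — 1 connected region. Overall, the cross-section is a single solid region. The nearest boundary edge runs (5.10, 0.00)→(4.42, -2.55); distance from the point to it = 1.82 mm. The point is inside the cross-section and 1.82 mm from the nearest boundary — more than the 0.8 mm shell width (2 × 0.4), so it's in the infill interior.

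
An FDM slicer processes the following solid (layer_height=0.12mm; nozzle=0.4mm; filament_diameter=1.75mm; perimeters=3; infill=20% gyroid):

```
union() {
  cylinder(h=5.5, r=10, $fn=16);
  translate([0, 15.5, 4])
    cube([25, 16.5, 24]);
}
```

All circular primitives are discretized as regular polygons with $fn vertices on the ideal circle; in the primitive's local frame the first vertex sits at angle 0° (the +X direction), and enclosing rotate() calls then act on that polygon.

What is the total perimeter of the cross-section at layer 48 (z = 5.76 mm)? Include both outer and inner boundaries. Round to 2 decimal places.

At z = 5.76 mm: the cylinder does not reach this height (z outside [0, 5.5]); the 25×16.5 cube at (0, 15.5) contributes its full rectangle (perimeter 83.00 mm); Merging all regions: only the 25×16.5 cube at (0, 15.5) is present, so the union is just that shape — boundary = 83.00 mm. Overall, the cross-section is a single solid region. Total boundary length (outer) = 83.00 mm.

83.00 mm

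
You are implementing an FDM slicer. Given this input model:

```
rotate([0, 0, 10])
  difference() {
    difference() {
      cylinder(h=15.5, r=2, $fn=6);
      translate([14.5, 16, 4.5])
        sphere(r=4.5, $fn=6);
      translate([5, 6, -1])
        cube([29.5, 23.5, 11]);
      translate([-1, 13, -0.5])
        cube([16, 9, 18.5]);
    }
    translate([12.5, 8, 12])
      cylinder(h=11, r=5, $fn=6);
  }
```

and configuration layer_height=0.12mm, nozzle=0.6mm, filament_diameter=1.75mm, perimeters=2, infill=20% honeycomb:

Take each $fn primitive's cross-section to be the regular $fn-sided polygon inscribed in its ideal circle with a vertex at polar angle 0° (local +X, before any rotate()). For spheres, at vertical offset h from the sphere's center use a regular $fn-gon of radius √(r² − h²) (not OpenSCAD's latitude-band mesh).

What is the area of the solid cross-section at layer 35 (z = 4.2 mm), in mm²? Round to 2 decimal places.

10.39 mm²

At z = 4.2 mm: the r=2 cylinder gives a regular 6-gon of circumradius 2 (constant along its height) (area = (6/2)·2.000²·sin(360°/6) = 10.39 mm²); the sphere at (14.5, 16): section is a regular 6-gon, circumradius = √(r²−h²) = √(4.5²−0.3²) = 4.490 (area = (6/2)·4.490²·sin(360°/6) = 52.38 mm²); the 29.5×23.5 cube at (5, 6) contributes its full rectangle (area 693.25 mm²); the cube at (-1, 13) (footprint 16×9) is included at this height (area 144.00 mm²); After the difference (first − rest): starting from the r=2 cylinder (10.39 mm²), the r=4.5 sphere at (14.5, 16) misses the remaining region (no effect); the 29.5×23.5 cube at (5, 6) misses the remaining region (no effect); the 16×9 cube at (-1, 13) misses the remaining region (no effect) — area = 10.39 mm²; the cylinder at (12.5, 8) is not intersected at this z (z outside [12, 23]); After the difference (first − rest): none of the subtracted shapes is present at this height, so the result so far is unchanged — area = 10.39 mm²; (whole slice rotated 10° about Z — lengths, areas and connectivity unchanged). Overall, the cross-section is a single solid region. Net area = 10.39 mm².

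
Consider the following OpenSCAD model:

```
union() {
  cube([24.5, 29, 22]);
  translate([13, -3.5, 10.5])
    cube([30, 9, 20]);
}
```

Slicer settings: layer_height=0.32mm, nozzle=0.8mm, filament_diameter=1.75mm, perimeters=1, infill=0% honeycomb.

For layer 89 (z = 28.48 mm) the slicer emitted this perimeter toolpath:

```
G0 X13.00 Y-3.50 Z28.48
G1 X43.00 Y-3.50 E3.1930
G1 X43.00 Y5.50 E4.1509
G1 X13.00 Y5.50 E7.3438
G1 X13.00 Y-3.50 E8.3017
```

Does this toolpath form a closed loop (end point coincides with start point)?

yes

Start point (G0): (13.00, -3.50). End point (last G1): the path returns to the start — closed.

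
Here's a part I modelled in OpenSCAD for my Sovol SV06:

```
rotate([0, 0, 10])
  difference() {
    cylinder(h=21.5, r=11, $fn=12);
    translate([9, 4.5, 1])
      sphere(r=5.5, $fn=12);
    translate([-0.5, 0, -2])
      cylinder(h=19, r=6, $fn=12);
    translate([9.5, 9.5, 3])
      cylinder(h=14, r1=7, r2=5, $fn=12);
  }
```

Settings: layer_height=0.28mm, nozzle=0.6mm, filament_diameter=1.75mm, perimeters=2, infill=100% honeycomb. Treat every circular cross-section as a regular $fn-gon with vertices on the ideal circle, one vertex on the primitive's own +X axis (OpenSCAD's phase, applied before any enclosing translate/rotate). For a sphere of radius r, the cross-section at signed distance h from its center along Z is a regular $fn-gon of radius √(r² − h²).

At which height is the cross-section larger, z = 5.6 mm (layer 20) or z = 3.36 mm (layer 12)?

Layer 20 (z = 5.6): the r=11 cylinder contributes a regular 12-gon of circumradius 11 (area = (12/2)·11.000²·sin(360°/12) = 363.00 mm²); the r=5.5 sphere at (9, 4.5) contributes a regular 12-gon of circumradius √(5.5²−4.6²) = 3.015 (area = (12/2)·3.015²·sin(360°/12) = 27.27 mm²); the cylinder at (-0.5, 0): section is a regular 12-gon, circumradius r=6 (area = (12/2)·6.000²·sin(360°/12) = 108.00 mm²); the cone at (9.5, 9.5) contributes a regular 12-gon of circumradius 6.629 (interpolated between r1=7 and r2=5 at t=0.186) (area = (12/2)·6.629²·sin(360°/12) = 131.81 mm²); Taking the first minus the rest: starting from the r=11 cylinder (363.00 mm²), the r=5.5 sphere at (9, 4.5) partially overlaps it — only the 16.85 mm² overlap (of its 27.27 mm²) is removed, clipping the outline; the r=6 cylinder at (-0.5, 0) lies wholly inside it (removes its full 108.00 mm² and its 37.27 mm outline becomes a hole wall); the cone at (9.5, 9.5) partially overlaps it — only the 15.40 mm² overlap (of its 131.81 mm²) is removed, clipping the outline — area = 222.74 mm²; (whole slice rotated 10° about Z — lengths, areas and connectivity unchanged). So its area = 222.74 mm². Layer 12 (z = 3.36): the r=11 cylinder contributes a regular 12-gon of circumradius 11 (area = (12/2)·11.000²·sin(360°/12) = 363.00 mm²); the sphere at (9, 4.5): section is a regular 12-gon, circumradius = √(r²−h²) = √(5.5²−2.36²) = 4.968 (area = (12/2)·4.968²·sin(360°/12) = 74.04 mm²); the r=6 cylinder at (-0.5, 0) contributes a regular 12-gon of circumradius 6 (area = (12/2)·6.000²·sin(360°/12) = 108.00 mm²); the cone at (9.5, 9.5): at t=0.026 of its height the radius interpolates to r₁+(r₂−r₁)t = 6.949, giving a regular 12-gon of that circumradius (area = (12/2)·6.949²·sin(360°/12) = 144.85 mm²); After the difference (first − rest): starting from the r=11 cylinder (363.00 mm²), the r=5.5 sphere at (9, 4.5) partially overlaps it — only the 39.85 mm² overlap (of its 74.04 mm²) is removed, clipping the outline; the r=6 cylinder at (-0.5, 0) partially overlaps it — only the 107.65 mm² overlap (of its 108.00 mm²) is removed, clipping the outline; the cone at (9.5, 9.5) partially overlaps it — only the 9.69 mm² overlap (of its 144.85 mm²) is removed, clipping the outline — area = 205.81 mm²; (rotated 10° about Z; rotation is an isometry so areas/perimeters/island counts are preserved). So its area = 205.81 mm². Layer 20 is larger (222.74 vs 205.81 mm²).

layer 20 (z = 5.6 mm)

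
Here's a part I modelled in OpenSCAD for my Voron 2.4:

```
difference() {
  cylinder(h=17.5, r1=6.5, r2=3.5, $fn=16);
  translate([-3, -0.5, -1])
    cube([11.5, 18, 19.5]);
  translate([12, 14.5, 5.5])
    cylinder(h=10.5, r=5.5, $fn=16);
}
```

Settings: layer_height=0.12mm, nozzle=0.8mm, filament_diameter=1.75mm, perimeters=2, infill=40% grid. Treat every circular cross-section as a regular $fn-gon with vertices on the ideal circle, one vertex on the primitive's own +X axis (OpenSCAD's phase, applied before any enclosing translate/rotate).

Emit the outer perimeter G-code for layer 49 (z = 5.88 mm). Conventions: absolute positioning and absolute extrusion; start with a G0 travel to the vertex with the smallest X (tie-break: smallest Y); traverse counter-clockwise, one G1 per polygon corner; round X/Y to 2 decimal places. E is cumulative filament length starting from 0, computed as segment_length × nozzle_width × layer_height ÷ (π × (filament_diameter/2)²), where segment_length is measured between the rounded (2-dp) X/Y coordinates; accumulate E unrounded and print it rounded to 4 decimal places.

G0 X-5.49 Y0.00 Z5.88
G1 X-5.07 Y-2.10 E0.0855
G1 X-3.88 Y-3.88 E0.1709
G1 X-2.10 Y-5.07 E0.2564
G1 X0.00 Y-5.49 E0.3419
G1 X2.10 Y-5.07 E0.4273
G1 X3.88 Y-3.88 E0.5128
G1 X5.07 Y-2.10 E0.5983
G1 X5.39 Y-0.50 E0.6634
G1 X-3.00 Y-0.50 E0.9982
G1 X-3.00 Y4.47 E1.1966
G1 X-3.88 Y3.88 E1.2389
G1 X-5.07 Y2.10 E1.3244
G1 X-5.49 Y0.00 E1.4098

At z = 5.88 mm: the cone: at t=0.336 of its height the radius interpolates to r₁+(r₂−r₁)t = 5.492, giving a regular 16-gon of that circumradius; the 11.5×18 cube at (-3, -0.5) contributes its full rectangle; the r=5.5 cylinder at (12, 14.5) gives a regular 16-gon of circumradius 5.5 (constant along its height); Subtracting the remaining from the first: starting from the cone, the 11.5×18 cube at (-3, -0.5) partially overlaps it — only the 42.70 mm² overlap (of its 207.00 mm²) is removed, clipping the outline; the r=5.5 cylinder at (12, 14.5) misses the remaining region (no effect) — 1 connected region. The outline is a single polygon with 13 vertices. Extrusion per mm of travel: 0.8 × 0.12 / (π × 0.875²) = 0.039912. Accumulating E over each segment gives final E = 1.4098.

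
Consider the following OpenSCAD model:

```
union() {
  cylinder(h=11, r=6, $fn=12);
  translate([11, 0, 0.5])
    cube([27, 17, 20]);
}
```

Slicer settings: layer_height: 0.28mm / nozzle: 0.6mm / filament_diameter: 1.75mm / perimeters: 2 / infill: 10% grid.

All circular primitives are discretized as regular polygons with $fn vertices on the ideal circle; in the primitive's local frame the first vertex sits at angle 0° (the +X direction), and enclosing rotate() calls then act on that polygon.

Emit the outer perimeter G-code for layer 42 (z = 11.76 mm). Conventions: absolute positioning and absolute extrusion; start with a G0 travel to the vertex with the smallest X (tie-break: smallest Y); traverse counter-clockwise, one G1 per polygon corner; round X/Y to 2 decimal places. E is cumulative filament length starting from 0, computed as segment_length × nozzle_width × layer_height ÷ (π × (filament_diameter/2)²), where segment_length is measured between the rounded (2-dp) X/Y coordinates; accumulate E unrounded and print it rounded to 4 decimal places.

G0 X11.00 Y0.00 Z11.76
G1 X38.00 Y0.00 E1.8858
G1 X38.00 Y17.00 E3.0732
G1 X11.00 Y17.00 E4.9591
G1 X11.00 Y0.00 E6.1465

At z = 11.76 mm: the cylinder does not reach this height (z outside [0, 11]); the cube at (11, 0) is present — its section is the full 27×17 rectangle; Merging all regions: only the 27×17 cube at (11, 0) is present, so the union is just that shape — 1 connected region. The outline is a single polygon with 4 vertices. Extrusion per mm of travel: 0.6 × 0.28 / (π × 0.875²) = 0.069846. Accumulating E over each segment gives final E = 6.1465.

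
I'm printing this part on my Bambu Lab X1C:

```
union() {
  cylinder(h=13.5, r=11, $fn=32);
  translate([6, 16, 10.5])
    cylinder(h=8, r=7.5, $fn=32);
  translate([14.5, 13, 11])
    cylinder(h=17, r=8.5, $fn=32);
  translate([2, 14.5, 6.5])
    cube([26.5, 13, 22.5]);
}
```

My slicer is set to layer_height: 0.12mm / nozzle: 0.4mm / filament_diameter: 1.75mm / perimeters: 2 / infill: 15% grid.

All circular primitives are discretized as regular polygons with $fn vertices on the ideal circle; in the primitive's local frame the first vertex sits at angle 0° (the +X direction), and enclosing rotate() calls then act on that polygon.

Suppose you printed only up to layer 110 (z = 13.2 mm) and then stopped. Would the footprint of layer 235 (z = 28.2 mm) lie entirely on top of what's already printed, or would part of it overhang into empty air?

Compare the two slices. At z = 13.2: the r=11 cylinder gives a regular 32-gon of circumradius 11 (constant along its height) (area = (32/2)·11.000²·sin(360°/32) = 377.69 mm²); the cylinder at (6, 16): section is a regular 32-gon, circumradius r=7.5 (area = (32/2)·7.500²·sin(360°/32) = 175.58 mm²); the r=8.5 cylinder at (14.5, 13) contributes a regular 32-gon of circumradius 8.5 (area = (32/2)·8.500²·sin(360°/32) = 225.52 mm²); the 26.5×13 cube at (2, 14.5) contributes its full rectangle (area 344.50 mm²); Taking the union: the regions partially overlap — summed areas 1123.30 mm² minus the doubly-counted overlap 213.82 mm² gives 909.48 mm² — area = 909.48 mm². At z = 28.2: the cylinder is not intersected at this z (z outside [0, 13.5]); the cylinder at (6, 16) is absent (z outside [10.5, 18.5]); the cylinder at (14.5, 13) is not intersected at this z (z outside [11, 28]); the 26.5×13 cube at (2, 14.5) contributes its full rectangle (area 344.50 mm²); Combining (union): only the 26.5×13 cube at (2, 14.5) is present, so the union is just that shape — area = 344.50 mm². Checking containment: the cross-section at z = 28.2 is a subset of the cross-section at z = 13.2.

entirely on top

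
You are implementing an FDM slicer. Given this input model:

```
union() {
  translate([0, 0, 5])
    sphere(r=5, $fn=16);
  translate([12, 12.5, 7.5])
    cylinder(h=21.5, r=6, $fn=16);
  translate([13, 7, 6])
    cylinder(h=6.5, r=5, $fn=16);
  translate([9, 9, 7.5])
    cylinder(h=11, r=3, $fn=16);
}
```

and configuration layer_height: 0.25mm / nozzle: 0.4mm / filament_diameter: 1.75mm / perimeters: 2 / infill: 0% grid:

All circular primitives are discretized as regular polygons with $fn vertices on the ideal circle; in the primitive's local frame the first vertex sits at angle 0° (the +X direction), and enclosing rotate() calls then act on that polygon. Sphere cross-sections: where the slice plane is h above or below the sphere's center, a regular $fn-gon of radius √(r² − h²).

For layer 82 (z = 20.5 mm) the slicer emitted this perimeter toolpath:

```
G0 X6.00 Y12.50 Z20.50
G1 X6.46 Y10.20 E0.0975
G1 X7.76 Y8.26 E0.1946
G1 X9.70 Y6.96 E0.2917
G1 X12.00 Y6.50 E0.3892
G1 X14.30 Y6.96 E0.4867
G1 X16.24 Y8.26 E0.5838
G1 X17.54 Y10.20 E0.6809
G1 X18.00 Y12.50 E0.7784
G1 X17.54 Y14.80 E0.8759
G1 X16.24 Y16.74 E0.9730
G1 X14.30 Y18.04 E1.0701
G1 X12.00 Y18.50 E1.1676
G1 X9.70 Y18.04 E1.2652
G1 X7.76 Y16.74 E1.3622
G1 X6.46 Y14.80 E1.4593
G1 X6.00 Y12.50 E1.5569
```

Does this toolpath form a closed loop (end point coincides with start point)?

Start point (G0): (6.00, 12.50). End point (last G1): the path returns to the start — closed.

yes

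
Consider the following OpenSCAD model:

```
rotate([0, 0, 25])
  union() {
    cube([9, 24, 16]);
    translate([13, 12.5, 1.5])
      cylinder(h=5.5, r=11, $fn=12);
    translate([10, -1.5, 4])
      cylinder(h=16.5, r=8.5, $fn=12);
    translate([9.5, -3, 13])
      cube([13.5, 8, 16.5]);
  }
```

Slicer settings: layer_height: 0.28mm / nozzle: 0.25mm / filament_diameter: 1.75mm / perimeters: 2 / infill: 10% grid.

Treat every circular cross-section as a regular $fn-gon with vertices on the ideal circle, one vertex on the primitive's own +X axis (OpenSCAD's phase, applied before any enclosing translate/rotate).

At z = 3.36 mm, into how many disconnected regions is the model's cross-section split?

1

At z = 3.36 mm: the cube (footprint 9×24) is included at this height; the r=11 cylinder at (13, 12.5) gives a regular 12-gon of circumradius 11 (constant along its height); the cylinder at (10, -1.5) is absent (z outside [4, 20.5]); the cube at (9.5, -3) does not reach this height (z outside [13, 29.5]); Merging all regions: the regions partially overlap (shared area 97.79 mm²), so overlapping operands fuse into one piece — 1 connected region; (rotated 25° about Z; rotation is an isometry so areas/perimeters/island counts are preserved). The result has 1 disconnected region.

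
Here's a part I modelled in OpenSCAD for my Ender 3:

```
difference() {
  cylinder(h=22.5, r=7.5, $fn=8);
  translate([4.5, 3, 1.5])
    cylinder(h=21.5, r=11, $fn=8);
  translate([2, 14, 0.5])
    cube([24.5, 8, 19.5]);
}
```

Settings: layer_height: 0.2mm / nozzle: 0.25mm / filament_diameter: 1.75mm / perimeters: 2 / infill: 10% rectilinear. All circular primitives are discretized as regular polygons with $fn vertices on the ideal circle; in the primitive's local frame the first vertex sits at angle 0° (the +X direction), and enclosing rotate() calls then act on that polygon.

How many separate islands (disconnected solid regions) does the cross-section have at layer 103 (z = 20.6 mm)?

1

At z = 20.6 mm: the cylinder: section is a regular 8-gon, circumradius r=7.5; the r=11 cylinder at (4.5, 3) contributes a regular 8-gon of circumradius 11; the cube at (2, 14) is not intersected at this z (z outside [0.5, 20]); After the difference (first − rest): starting from the r=7.5 cylinder, the r=11 cylinder at (4.5, 3) partially overlaps it — only the 137.78 mm² overlap (of its 342.24 mm²) is removed, clipping the outline — 1 connected region. Overall, the cross-section is a single solid region. Island count = 1.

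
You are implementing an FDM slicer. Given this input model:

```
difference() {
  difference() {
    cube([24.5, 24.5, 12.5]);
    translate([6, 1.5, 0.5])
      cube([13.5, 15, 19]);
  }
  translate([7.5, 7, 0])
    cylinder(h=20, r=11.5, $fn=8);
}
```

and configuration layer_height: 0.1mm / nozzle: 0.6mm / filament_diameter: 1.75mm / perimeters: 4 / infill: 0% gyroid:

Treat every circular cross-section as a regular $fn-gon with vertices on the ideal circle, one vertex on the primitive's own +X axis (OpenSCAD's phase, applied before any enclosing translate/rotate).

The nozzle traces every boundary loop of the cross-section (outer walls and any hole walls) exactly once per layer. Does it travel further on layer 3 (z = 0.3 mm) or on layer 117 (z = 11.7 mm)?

layer 117 (z = 11.7 mm)

Layer 3 (z = 0.3): the cube (footprint 24.5×24.5) is included at this height (perimeter 98.00 mm); the cube at (6, 1.5) is absent (z outside [0.5, 19.5]); Subtracting the remaining from the first: none of the subtracted shapes is present at this height, so the 24.5×24.5 cube is unchanged — boundary = 98.00 mm; the r=11.5 cylinder at (7.5, 7) contributes a regular 8-gon of circumradius 11.5 (perimeter = 2·8·11.500·sin(180°/8) = 70.41 mm); Subtracting the remaining from the first: starting from that combined region, the r=11.5 cylinder at (7.5, 7) partially overlaps it — only the 290.97 mm² overlap (of its 374.06 mm²) is removed, clipping the outline — boundary = 99.80 mm. So its perimeter = 99.80 mm. Layer 117 (z = 11.7): the cube (footprint 24.5×24.5) is included at this height (perimeter 98.00 mm); the 13.5×15 cube at (6, 1.5) contributes its full rectangle (perimeter 57.00 mm); Subtracting the remaining from the first: starting from the 24.5×24.5 cube, the 13.5×15 cube at (6, 1.5) lies wholly inside it (removes its full 202.50 mm² and its 57.00 mm outline becomes a hole wall) — boundary (outer + 1 inner loop) = 155.00 mm; the r=11.5 cylinder at (7.5, 7) contributes a regular 8-gon of circumradius 11.5 (perimeter = 2·8·11.500·sin(180°/8) = 70.41 mm); Subtracting the remaining from the first: starting from the result so far, the r=11.5 cylinder at (7.5, 7) partially overlaps it — only the 122.80 mm² overlap (of its 374.06 mm²) is removed, clipping the outline — boundary = 106.42 mm. So its perimeter = 106.42 mm. Layer 117 is larger (106.42 vs 99.80 mm).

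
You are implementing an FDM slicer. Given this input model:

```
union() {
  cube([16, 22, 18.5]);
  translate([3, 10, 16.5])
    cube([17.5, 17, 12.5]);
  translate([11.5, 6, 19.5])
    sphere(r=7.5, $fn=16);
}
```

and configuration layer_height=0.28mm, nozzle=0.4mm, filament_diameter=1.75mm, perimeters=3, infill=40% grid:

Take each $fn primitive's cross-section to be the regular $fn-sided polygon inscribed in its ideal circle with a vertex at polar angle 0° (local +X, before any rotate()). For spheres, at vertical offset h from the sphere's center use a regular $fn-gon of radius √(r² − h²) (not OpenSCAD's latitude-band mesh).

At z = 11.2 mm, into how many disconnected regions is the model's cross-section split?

1

At z = 11.2 mm: the 16×22 cube contributes its full rectangle; the cube at (3, 10) is absent (z outside [16.5, 29]); the sphere at (11.5, 6) is not intersected at this z (|z−center|=8.300 > r=7.5); Merging all regions: only the 16×22 cube is present, so the union is just that shape — 1 connected region. The result has 1 disconnected region.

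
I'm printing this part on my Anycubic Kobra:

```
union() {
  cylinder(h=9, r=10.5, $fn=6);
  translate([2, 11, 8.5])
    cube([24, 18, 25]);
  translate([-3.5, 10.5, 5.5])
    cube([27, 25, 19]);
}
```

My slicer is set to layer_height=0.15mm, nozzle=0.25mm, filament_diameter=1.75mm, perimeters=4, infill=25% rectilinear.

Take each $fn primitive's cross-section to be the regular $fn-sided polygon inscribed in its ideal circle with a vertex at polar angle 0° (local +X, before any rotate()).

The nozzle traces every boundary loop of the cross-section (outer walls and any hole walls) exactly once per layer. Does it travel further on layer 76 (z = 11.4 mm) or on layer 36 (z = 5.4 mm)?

Layer 76 (z = 11.4): the cylinder is not intersected at this z (z outside [0, 9]); the cube at (2, 11) is present — its section is the full 24×18 rectangle (perimeter 84.00 mm); the cube at (-3.5, 10.5) is present — its section is the full 27×25 rectangle (perimeter 104.00 mm); Taking the union: the regions partially overlap (shared area 387.00 mm²), so the edge portions inside another operand are dropped and the merged outline is re-measured after clipping — boundary = 109.00 mm. So its perimeter = 109.00 mm. Layer 36 (z = 5.4): the r=10.5 cylinder contributes a regular 6-gon of circumradius 10.5 (perimeter = 2·6·10.500·sin(180°/6) = 63.00 mm); the cube at (2, 11) does not reach this height (z outside [8.5, 33.5]); the cube at (-3.5, 10.5) is absent (z outside [5.5, 24.5]); Taking the union: only the r=10.5 cylinder is present, so the union is just that shape — boundary = 63.00 mm. So its perimeter = 63.00 mm. Layer 76 is larger (109.00 vs 63.00 mm).

layer 76 (z = 11.4 mm)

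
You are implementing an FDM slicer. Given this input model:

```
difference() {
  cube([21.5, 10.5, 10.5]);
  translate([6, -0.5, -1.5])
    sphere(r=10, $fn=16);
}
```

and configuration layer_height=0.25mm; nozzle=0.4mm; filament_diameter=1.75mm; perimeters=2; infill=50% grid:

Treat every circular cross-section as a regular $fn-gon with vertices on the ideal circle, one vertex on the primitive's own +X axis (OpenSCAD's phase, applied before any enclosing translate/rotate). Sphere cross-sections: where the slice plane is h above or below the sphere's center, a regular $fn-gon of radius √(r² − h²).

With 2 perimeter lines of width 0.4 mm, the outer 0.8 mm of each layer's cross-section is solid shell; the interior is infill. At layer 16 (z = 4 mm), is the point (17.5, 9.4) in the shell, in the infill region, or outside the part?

At z = 4 mm: the 21.5×10.5 cube contributes its full rectangle; the r=10 sphere at (6, -0.5) contributes a regular 16-gon of circumradius √(10²−5.5²) = 8.352; Taking the first minus the rest: starting from the 21.5×10.5 cube, the r=10 sphere at (6, -0.5) partially overlaps it — only the 90.91 mm² overlap (of its 213.54 mm²) is removed, clipping the outline — 1 connected region. Overall, the cross-section is a single solid region. The nearest boundary edge runs (0.00, 10.50)→(21.50, 10.50); distance from the point to it = 1.10 mm. The point is inside the cross-section and 1.10 mm from the nearest boundary — more than the 0.8 mm shell width (2 × 0.4), so it's in the infill interior.

infill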